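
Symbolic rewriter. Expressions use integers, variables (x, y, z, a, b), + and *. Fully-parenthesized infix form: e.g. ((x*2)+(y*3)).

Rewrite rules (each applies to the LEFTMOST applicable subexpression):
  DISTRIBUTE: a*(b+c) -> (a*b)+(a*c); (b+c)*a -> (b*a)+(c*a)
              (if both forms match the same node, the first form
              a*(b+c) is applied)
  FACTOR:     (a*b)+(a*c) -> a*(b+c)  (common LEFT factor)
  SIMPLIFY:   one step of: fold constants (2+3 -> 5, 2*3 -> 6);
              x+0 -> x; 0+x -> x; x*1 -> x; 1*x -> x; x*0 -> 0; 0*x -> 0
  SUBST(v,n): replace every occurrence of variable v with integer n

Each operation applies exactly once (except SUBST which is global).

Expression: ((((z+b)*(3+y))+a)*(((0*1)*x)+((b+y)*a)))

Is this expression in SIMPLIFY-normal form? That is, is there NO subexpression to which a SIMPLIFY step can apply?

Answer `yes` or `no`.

Answer: no

Derivation:
Expression: ((((z+b)*(3+y))+a)*(((0*1)*x)+((b+y)*a)))
Scanning for simplifiable subexpressions (pre-order)...
  at root: ((((z+b)*(3+y))+a)*(((0*1)*x)+((b+y)*a))) (not simplifiable)
  at L: (((z+b)*(3+y))+a) (not simplifiable)
  at LL: ((z+b)*(3+y)) (not simplifiable)
  at LLL: (z+b) (not simplifiable)
  at LLR: (3+y) (not simplifiable)
  at R: (((0*1)*x)+((b+y)*a)) (not simplifiable)
  at RL: ((0*1)*x) (not simplifiable)
  at RLL: (0*1) (SIMPLIFIABLE)
  at RR: ((b+y)*a) (not simplifiable)
  at RRL: (b+y) (not simplifiable)
Found simplifiable subexpr at path RLL: (0*1)
One SIMPLIFY step would give: ((((z+b)*(3+y))+a)*((0*x)+((b+y)*a)))
-> NOT in normal form.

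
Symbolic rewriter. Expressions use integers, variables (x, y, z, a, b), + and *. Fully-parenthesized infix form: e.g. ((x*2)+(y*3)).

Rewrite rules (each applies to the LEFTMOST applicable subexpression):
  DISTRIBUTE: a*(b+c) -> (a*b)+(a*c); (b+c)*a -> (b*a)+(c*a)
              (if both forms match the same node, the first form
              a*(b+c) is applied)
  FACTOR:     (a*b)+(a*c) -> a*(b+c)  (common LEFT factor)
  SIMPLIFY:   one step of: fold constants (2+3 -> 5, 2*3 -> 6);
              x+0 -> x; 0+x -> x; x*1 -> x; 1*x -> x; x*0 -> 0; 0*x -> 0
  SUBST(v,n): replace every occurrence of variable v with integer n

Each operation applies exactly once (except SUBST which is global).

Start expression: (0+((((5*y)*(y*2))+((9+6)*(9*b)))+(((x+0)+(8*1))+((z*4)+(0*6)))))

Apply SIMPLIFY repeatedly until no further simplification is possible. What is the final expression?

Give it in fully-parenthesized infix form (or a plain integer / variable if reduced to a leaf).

Start: (0+((((5*y)*(y*2))+((9+6)*(9*b)))+(((x+0)+(8*1))+((z*4)+(0*6)))))
Step 1: at root: (0+((((5*y)*(y*2))+((9+6)*(9*b)))+(((x+0)+(8*1))+((z*4)+(0*6))))) -> ((((5*y)*(y*2))+((9+6)*(9*b)))+(((x+0)+(8*1))+((z*4)+(0*6)))); overall: (0+((((5*y)*(y*2))+((9+6)*(9*b)))+(((x+0)+(8*1))+((z*4)+(0*6))))) -> ((((5*y)*(y*2))+((9+6)*(9*b)))+(((x+0)+(8*1))+((z*4)+(0*6))))
Step 2: at LRL: (9+6) -> 15; overall: ((((5*y)*(y*2))+((9+6)*(9*b)))+(((x+0)+(8*1))+((z*4)+(0*6)))) -> ((((5*y)*(y*2))+(15*(9*b)))+(((x+0)+(8*1))+((z*4)+(0*6))))
Step 3: at RLL: (x+0) -> x; overall: ((((5*y)*(y*2))+(15*(9*b)))+(((x+0)+(8*1))+((z*4)+(0*6)))) -> ((((5*y)*(y*2))+(15*(9*b)))+((x+(8*1))+((z*4)+(0*6))))
Step 4: at RLR: (8*1) -> 8; overall: ((((5*y)*(y*2))+(15*(9*b)))+((x+(8*1))+((z*4)+(0*6)))) -> ((((5*y)*(y*2))+(15*(9*b)))+((x+8)+((z*4)+(0*6))))
Step 5: at RRR: (0*6) -> 0; overall: ((((5*y)*(y*2))+(15*(9*b)))+((x+8)+((z*4)+(0*6)))) -> ((((5*y)*(y*2))+(15*(9*b)))+((x+8)+((z*4)+0)))
Step 6: at RR: ((z*4)+0) -> (z*4); overall: ((((5*y)*(y*2))+(15*(9*b)))+((x+8)+((z*4)+0))) -> ((((5*y)*(y*2))+(15*(9*b)))+((x+8)+(z*4)))
Fixed point: ((((5*y)*(y*2))+(15*(9*b)))+((x+8)+(z*4)))

Answer: ((((5*y)*(y*2))+(15*(9*b)))+((x+8)+(z*4)))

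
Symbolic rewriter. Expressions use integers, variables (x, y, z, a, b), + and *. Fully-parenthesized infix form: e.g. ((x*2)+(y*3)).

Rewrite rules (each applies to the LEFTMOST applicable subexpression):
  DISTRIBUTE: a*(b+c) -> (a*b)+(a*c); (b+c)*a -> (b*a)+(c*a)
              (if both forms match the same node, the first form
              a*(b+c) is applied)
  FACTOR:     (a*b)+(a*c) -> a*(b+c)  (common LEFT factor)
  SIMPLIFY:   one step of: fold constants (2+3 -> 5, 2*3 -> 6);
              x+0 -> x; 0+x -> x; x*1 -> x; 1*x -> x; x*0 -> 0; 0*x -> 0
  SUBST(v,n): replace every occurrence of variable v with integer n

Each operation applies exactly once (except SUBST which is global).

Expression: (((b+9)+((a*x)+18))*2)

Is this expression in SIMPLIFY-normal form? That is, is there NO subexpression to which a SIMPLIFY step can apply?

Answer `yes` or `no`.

Answer: yes

Derivation:
Expression: (((b+9)+((a*x)+18))*2)
Scanning for simplifiable subexpressions (pre-order)...
  at root: (((b+9)+((a*x)+18))*2) (not simplifiable)
  at L: ((b+9)+((a*x)+18)) (not simplifiable)
  at LL: (b+9) (not simplifiable)
  at LR: ((a*x)+18) (not simplifiable)
  at LRL: (a*x) (not simplifiable)
Result: no simplifiable subexpression found -> normal form.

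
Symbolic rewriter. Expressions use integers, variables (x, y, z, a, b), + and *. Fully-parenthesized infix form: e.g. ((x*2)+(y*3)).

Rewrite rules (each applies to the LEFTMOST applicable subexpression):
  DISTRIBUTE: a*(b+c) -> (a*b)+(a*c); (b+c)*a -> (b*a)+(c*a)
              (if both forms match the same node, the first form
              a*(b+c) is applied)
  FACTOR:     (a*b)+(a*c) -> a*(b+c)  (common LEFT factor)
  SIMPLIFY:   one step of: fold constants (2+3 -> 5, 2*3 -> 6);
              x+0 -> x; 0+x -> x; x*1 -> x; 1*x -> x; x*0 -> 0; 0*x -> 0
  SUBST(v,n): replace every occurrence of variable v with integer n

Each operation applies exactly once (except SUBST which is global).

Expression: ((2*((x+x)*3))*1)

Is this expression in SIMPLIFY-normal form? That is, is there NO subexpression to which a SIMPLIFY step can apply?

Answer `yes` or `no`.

Answer: no

Derivation:
Expression: ((2*((x+x)*3))*1)
Scanning for simplifiable subexpressions (pre-order)...
  at root: ((2*((x+x)*3))*1) (SIMPLIFIABLE)
  at L: (2*((x+x)*3)) (not simplifiable)
  at LR: ((x+x)*3) (not simplifiable)
  at LRL: (x+x) (not simplifiable)
Found simplifiable subexpr at path root: ((2*((x+x)*3))*1)
One SIMPLIFY step would give: (2*((x+x)*3))
-> NOT in normal form.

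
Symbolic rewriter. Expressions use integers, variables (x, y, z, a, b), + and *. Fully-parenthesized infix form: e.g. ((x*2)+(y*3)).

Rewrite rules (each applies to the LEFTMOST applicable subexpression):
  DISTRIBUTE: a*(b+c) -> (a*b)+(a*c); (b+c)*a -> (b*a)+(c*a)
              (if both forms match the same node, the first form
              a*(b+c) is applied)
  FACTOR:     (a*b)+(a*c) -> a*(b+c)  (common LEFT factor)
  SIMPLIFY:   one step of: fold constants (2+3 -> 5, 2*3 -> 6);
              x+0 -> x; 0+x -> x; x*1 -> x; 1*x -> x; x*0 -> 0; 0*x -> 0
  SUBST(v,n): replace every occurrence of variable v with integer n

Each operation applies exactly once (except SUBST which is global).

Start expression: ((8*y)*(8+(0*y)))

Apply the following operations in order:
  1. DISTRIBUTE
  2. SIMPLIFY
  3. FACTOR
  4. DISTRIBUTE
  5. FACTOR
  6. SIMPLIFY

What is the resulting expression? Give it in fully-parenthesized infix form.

Answer: ((8*y)*8)

Derivation:
Start: ((8*y)*(8+(0*y)))
Apply DISTRIBUTE at root (target: ((8*y)*(8+(0*y)))): ((8*y)*(8+(0*y))) -> (((8*y)*8)+((8*y)*(0*y)))
Apply SIMPLIFY at RR (target: (0*y)): (((8*y)*8)+((8*y)*(0*y))) -> (((8*y)*8)+((8*y)*0))
Apply FACTOR at root (target: (((8*y)*8)+((8*y)*0))): (((8*y)*8)+((8*y)*0)) -> ((8*y)*(8+0))
Apply DISTRIBUTE at root (target: ((8*y)*(8+0))): ((8*y)*(8+0)) -> (((8*y)*8)+((8*y)*0))
Apply FACTOR at root (target: (((8*y)*8)+((8*y)*0))): (((8*y)*8)+((8*y)*0)) -> ((8*y)*(8+0))
Apply SIMPLIFY at R (target: (8+0)): ((8*y)*(8+0)) -> ((8*y)*8)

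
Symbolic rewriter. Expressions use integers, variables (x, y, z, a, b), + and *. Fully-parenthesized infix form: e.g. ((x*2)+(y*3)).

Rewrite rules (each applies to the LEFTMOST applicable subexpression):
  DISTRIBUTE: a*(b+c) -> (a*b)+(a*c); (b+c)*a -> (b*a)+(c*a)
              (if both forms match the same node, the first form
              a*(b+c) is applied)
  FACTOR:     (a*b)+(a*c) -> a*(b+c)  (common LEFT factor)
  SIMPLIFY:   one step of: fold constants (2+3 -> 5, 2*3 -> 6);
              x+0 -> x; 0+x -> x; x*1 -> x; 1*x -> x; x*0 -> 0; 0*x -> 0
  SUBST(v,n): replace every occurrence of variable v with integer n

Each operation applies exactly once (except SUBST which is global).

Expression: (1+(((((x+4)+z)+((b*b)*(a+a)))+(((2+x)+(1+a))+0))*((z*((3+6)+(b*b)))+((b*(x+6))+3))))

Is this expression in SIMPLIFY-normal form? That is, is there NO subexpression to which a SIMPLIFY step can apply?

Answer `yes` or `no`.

Expression: (1+(((((x+4)+z)+((b*b)*(a+a)))+(((2+x)+(1+a))+0))*((z*((3+6)+(b*b)))+((b*(x+6))+3))))
Scanning for simplifiable subexpressions (pre-order)...
  at root: (1+(((((x+4)+z)+((b*b)*(a+a)))+(((2+x)+(1+a))+0))*((z*((3+6)+(b*b)))+((b*(x+6))+3)))) (not simplifiable)
  at R: (((((x+4)+z)+((b*b)*(a+a)))+(((2+x)+(1+a))+0))*((z*((3+6)+(b*b)))+((b*(x+6))+3))) (not simplifiable)
  at RL: ((((x+4)+z)+((b*b)*(a+a)))+(((2+x)+(1+a))+0)) (not simplifiable)
  at RLL: (((x+4)+z)+((b*b)*(a+a))) (not simplifiable)
  at RLLL: ((x+4)+z) (not simplifiable)
  at RLLLL: (x+4) (not simplifiable)
  at RLLR: ((b*b)*(a+a)) (not simplifiable)
  at RLLRL: (b*b) (not simplifiable)
  at RLLRR: (a+a) (not simplifiable)
  at RLR: (((2+x)+(1+a))+0) (SIMPLIFIABLE)
  at RLRL: ((2+x)+(1+a)) (not simplifiable)
  at RLRLL: (2+x) (not simplifiable)
  at RLRLR: (1+a) (not simplifiable)
  at RR: ((z*((3+6)+(b*b)))+((b*(x+6))+3)) (not simplifiable)
  at RRL: (z*((3+6)+(b*b))) (not simplifiable)
  at RRLR: ((3+6)+(b*b)) (not simplifiable)
  at RRLRL: (3+6) (SIMPLIFIABLE)
  at RRLRR: (b*b) (not simplifiable)
  at RRR: ((b*(x+6))+3) (not simplifiable)
  at RRRL: (b*(x+6)) (not simplifiable)
  at RRRLR: (x+6) (not simplifiable)
Found simplifiable subexpr at path RLR: (((2+x)+(1+a))+0)
One SIMPLIFY step would give: (1+(((((x+4)+z)+((b*b)*(a+a)))+((2+x)+(1+a)))*((z*((3+6)+(b*b)))+((b*(x+6))+3))))
-> NOT in normal form.

Answer: no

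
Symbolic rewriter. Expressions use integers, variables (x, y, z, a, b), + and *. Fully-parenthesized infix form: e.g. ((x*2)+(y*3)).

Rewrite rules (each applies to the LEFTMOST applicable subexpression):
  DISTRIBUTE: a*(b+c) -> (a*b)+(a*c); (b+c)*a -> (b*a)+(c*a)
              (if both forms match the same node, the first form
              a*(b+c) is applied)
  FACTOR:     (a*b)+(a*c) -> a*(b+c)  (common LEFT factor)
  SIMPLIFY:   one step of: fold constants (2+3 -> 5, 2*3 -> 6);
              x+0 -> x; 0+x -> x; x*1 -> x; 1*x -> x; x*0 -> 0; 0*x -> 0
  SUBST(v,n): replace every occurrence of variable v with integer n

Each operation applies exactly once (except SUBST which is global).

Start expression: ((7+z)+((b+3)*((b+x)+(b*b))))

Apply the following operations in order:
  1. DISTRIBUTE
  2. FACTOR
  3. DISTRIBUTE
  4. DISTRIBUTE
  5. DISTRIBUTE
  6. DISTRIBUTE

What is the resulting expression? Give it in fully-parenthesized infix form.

Answer: ((7+z)+((((b*b)+(3*b))+((b*x)+(3*x)))+((b+3)*(b*b))))

Derivation:
Start: ((7+z)+((b+3)*((b+x)+(b*b))))
Apply DISTRIBUTE at R (target: ((b+3)*((b+x)+(b*b)))): ((7+z)+((b+3)*((b+x)+(b*b)))) -> ((7+z)+(((b+3)*(b+x))+((b+3)*(b*b))))
Apply FACTOR at R (target: (((b+3)*(b+x))+((b+3)*(b*b)))): ((7+z)+(((b+3)*(b+x))+((b+3)*(b*b)))) -> ((7+z)+((b+3)*((b+x)+(b*b))))
Apply DISTRIBUTE at R (target: ((b+3)*((b+x)+(b*b)))): ((7+z)+((b+3)*((b+x)+(b*b)))) -> ((7+z)+(((b+3)*(b+x))+((b+3)*(b*b))))
Apply DISTRIBUTE at RL (target: ((b+3)*(b+x))): ((7+z)+(((b+3)*(b+x))+((b+3)*(b*b)))) -> ((7+z)+((((b+3)*b)+((b+3)*x))+((b+3)*(b*b))))
Apply DISTRIBUTE at RLL (target: ((b+3)*b)): ((7+z)+((((b+3)*b)+((b+3)*x))+((b+3)*(b*b)))) -> ((7+z)+((((b*b)+(3*b))+((b+3)*x))+((b+3)*(b*b))))
Apply DISTRIBUTE at RLR (target: ((b+3)*x)): ((7+z)+((((b*b)+(3*b))+((b+3)*x))+((b+3)*(b*b)))) -> ((7+z)+((((b*b)+(3*b))+((b*x)+(3*x)))+((b+3)*(b*b))))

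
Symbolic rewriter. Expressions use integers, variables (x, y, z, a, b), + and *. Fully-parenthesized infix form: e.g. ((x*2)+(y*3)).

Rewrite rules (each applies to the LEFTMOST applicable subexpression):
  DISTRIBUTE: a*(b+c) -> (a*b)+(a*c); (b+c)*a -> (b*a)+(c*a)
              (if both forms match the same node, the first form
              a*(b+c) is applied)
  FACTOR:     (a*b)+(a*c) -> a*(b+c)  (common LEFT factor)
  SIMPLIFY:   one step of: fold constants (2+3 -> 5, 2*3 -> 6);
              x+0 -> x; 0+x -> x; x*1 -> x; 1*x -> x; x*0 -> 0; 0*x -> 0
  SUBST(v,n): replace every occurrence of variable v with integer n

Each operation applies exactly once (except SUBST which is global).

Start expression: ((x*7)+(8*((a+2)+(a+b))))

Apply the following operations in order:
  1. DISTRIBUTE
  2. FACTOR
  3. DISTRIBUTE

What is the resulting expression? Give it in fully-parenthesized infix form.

Answer: ((x*7)+((8*(a+2))+(8*(a+b))))

Derivation:
Start: ((x*7)+(8*((a+2)+(a+b))))
Apply DISTRIBUTE at R (target: (8*((a+2)+(a+b)))): ((x*7)+(8*((a+2)+(a+b)))) -> ((x*7)+((8*(a+2))+(8*(a+b))))
Apply FACTOR at R (target: ((8*(a+2))+(8*(a+b)))): ((x*7)+((8*(a+2))+(8*(a+b)))) -> ((x*7)+(8*((a+2)+(a+b))))
Apply DISTRIBUTE at R (target: (8*((a+2)+(a+b)))): ((x*7)+(8*((a+2)+(a+b)))) -> ((x*7)+((8*(a+2))+(8*(a+b))))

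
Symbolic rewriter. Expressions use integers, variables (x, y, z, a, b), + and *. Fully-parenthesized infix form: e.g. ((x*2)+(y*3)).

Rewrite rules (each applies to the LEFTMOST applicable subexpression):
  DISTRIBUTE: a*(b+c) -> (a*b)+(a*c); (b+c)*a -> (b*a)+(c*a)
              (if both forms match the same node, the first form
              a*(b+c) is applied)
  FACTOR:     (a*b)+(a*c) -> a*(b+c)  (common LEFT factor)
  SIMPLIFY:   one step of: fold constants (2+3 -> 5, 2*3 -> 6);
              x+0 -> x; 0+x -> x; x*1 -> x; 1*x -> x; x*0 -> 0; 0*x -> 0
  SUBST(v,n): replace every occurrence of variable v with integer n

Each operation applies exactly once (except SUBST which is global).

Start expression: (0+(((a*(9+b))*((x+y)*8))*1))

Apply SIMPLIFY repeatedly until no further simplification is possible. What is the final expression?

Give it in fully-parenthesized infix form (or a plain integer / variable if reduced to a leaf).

Answer: ((a*(9+b))*((x+y)*8))

Derivation:
Start: (0+(((a*(9+b))*((x+y)*8))*1))
Step 1: at root: (0+(((a*(9+b))*((x+y)*8))*1)) -> (((a*(9+b))*((x+y)*8))*1); overall: (0+(((a*(9+b))*((x+y)*8))*1)) -> (((a*(9+b))*((x+y)*8))*1)
Step 2: at root: (((a*(9+b))*((x+y)*8))*1) -> ((a*(9+b))*((x+y)*8)); overall: (((a*(9+b))*((x+y)*8))*1) -> ((a*(9+b))*((x+y)*8))
Fixed point: ((a*(9+b))*((x+y)*8))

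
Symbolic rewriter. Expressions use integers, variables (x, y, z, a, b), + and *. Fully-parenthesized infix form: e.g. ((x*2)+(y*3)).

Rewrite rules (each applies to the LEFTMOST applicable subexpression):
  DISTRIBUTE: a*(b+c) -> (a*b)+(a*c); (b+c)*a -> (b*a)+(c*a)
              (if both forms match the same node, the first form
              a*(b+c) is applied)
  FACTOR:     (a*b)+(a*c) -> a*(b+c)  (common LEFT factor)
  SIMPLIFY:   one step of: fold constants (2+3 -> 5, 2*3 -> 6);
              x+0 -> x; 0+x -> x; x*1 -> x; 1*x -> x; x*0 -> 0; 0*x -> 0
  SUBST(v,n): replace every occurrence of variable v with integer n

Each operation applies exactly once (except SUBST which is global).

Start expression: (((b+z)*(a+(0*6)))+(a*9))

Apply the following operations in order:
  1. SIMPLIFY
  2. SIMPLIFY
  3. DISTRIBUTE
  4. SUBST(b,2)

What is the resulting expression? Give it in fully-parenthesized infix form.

Answer: (((2*a)+(z*a))+(a*9))

Derivation:
Start: (((b+z)*(a+(0*6)))+(a*9))
Apply SIMPLIFY at LRR (target: (0*6)): (((b+z)*(a+(0*6)))+(a*9)) -> (((b+z)*(a+0))+(a*9))
Apply SIMPLIFY at LR (target: (a+0)): (((b+z)*(a+0))+(a*9)) -> (((b+z)*a)+(a*9))
Apply DISTRIBUTE at L (target: ((b+z)*a)): (((b+z)*a)+(a*9)) -> (((b*a)+(z*a))+(a*9))
Apply SUBST(b,2): (((b*a)+(z*a))+(a*9)) -> (((2*a)+(z*a))+(a*9))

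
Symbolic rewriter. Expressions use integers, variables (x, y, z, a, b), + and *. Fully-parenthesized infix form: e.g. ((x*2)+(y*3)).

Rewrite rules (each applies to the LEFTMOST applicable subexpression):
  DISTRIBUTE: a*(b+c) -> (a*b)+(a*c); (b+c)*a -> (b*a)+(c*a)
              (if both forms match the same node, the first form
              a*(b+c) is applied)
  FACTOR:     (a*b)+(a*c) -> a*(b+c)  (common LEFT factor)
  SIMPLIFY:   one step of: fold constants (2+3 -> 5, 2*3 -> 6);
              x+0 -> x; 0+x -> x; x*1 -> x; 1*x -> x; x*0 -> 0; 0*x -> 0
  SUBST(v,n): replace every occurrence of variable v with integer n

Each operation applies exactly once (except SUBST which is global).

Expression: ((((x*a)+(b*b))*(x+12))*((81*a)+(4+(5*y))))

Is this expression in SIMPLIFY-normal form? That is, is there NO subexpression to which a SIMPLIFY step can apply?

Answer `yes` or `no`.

Answer: yes

Derivation:
Expression: ((((x*a)+(b*b))*(x+12))*((81*a)+(4+(5*y))))
Scanning for simplifiable subexpressions (pre-order)...
  at root: ((((x*a)+(b*b))*(x+12))*((81*a)+(4+(5*y)))) (not simplifiable)
  at L: (((x*a)+(b*b))*(x+12)) (not simplifiable)
  at LL: ((x*a)+(b*b)) (not simplifiable)
  at LLL: (x*a) (not simplifiable)
  at LLR: (b*b) (not simplifiable)
  at LR: (x+12) (not simplifiable)
  at R: ((81*a)+(4+(5*y))) (not simplifiable)
  at RL: (81*a) (not simplifiable)
  at RR: (4+(5*y)) (not simplifiable)
  at RRR: (5*y) (not simplifiable)
Result: no simplifiable subexpression found -> normal form.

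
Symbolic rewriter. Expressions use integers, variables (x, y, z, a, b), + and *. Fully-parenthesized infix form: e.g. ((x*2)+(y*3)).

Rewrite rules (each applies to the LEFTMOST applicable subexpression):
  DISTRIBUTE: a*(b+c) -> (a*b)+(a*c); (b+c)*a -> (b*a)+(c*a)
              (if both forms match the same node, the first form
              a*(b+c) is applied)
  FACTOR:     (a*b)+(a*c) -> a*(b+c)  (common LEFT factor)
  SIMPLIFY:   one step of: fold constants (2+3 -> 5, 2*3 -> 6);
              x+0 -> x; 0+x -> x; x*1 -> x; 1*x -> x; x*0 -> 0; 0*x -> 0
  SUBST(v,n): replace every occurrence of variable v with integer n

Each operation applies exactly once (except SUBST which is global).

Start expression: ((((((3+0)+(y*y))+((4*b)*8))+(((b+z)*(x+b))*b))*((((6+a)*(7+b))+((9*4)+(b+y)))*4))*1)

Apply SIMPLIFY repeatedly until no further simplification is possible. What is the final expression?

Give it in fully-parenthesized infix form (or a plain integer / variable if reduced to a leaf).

Answer: ((((3+(y*y))+((4*b)*8))+(((b+z)*(x+b))*b))*((((6+a)*(7+b))+(36+(b+y)))*4))

Derivation:
Start: ((((((3+0)+(y*y))+((4*b)*8))+(((b+z)*(x+b))*b))*((((6+a)*(7+b))+((9*4)+(b+y)))*4))*1)
Step 1: at root: ((((((3+0)+(y*y))+((4*b)*8))+(((b+z)*(x+b))*b))*((((6+a)*(7+b))+((9*4)+(b+y)))*4))*1) -> (((((3+0)+(y*y))+((4*b)*8))+(((b+z)*(x+b))*b))*((((6+a)*(7+b))+((9*4)+(b+y)))*4)); overall: ((((((3+0)+(y*y))+((4*b)*8))+(((b+z)*(x+b))*b))*((((6+a)*(7+b))+((9*4)+(b+y)))*4))*1) -> (((((3+0)+(y*y))+((4*b)*8))+(((b+z)*(x+b))*b))*((((6+a)*(7+b))+((9*4)+(b+y)))*4))
Step 2: at LLLL: (3+0) -> 3; overall: (((((3+0)+(y*y))+((4*b)*8))+(((b+z)*(x+b))*b))*((((6+a)*(7+b))+((9*4)+(b+y)))*4)) -> ((((3+(y*y))+((4*b)*8))+(((b+z)*(x+b))*b))*((((6+a)*(7+b))+((9*4)+(b+y)))*4))
Step 3: at RLRL: (9*4) -> 36; overall: ((((3+(y*y))+((4*b)*8))+(((b+z)*(x+b))*b))*((((6+a)*(7+b))+((9*4)+(b+y)))*4)) -> ((((3+(y*y))+((4*b)*8))+(((b+z)*(x+b))*b))*((((6+a)*(7+b))+(36+(b+y)))*4))
Fixed point: ((((3+(y*y))+((4*b)*8))+(((b+z)*(x+b))*b))*((((6+a)*(7+b))+(36+(b+y)))*4))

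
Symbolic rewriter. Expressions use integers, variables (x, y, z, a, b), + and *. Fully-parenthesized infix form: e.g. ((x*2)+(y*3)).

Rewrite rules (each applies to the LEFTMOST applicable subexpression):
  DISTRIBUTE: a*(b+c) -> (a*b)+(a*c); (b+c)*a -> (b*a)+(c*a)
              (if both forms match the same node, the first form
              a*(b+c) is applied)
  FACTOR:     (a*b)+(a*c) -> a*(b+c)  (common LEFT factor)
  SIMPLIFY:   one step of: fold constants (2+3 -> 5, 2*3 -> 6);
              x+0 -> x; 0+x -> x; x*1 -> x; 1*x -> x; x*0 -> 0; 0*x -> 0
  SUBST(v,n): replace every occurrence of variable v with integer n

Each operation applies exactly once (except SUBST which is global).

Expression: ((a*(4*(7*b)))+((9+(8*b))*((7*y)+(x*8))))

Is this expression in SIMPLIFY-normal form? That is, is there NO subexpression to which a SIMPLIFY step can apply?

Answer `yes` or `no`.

Answer: yes

Derivation:
Expression: ((a*(4*(7*b)))+((9+(8*b))*((7*y)+(x*8))))
Scanning for simplifiable subexpressions (pre-order)...
  at root: ((a*(4*(7*b)))+((9+(8*b))*((7*y)+(x*8)))) (not simplifiable)
  at L: (a*(4*(7*b))) (not simplifiable)
  at LR: (4*(7*b)) (not simplifiable)
  at LRR: (7*b) (not simplifiable)
  at R: ((9+(8*b))*((7*y)+(x*8))) (not simplifiable)
  at RL: (9+(8*b)) (not simplifiable)
  at RLR: (8*b) (not simplifiable)
  at RR: ((7*y)+(x*8)) (not simplifiable)
  at RRL: (7*y) (not simplifiable)
  at RRR: (x*8) (not simplifiable)
Result: no simplifiable subexpression found -> normal form.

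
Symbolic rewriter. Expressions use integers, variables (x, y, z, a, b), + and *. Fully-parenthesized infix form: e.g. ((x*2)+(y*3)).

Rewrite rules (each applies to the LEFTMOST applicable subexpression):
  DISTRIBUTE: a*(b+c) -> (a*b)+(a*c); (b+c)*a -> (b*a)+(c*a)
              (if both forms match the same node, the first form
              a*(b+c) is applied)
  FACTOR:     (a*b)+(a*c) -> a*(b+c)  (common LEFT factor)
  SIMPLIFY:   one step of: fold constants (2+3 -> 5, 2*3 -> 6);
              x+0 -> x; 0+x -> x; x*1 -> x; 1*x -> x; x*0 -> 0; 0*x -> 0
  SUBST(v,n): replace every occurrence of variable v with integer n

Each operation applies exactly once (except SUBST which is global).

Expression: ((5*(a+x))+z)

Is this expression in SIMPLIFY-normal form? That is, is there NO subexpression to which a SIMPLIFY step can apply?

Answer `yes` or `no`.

Answer: yes

Derivation:
Expression: ((5*(a+x))+z)
Scanning for simplifiable subexpressions (pre-order)...
  at root: ((5*(a+x))+z) (not simplifiable)
  at L: (5*(a+x)) (not simplifiable)
  at LR: (a+x) (not simplifiable)
Result: no simplifiable subexpression found -> normal form.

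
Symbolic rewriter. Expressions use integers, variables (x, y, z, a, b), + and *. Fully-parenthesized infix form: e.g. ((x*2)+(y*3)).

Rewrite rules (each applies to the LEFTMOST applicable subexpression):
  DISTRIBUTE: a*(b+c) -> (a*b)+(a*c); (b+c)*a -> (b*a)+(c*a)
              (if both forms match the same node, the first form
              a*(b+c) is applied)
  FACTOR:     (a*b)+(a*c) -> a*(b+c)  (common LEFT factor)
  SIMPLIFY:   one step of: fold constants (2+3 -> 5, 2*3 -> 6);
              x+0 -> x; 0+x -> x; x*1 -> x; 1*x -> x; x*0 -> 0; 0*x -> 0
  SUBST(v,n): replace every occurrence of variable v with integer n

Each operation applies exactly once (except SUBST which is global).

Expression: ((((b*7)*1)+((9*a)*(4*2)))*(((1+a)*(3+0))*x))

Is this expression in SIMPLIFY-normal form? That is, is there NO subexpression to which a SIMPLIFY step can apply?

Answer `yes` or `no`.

Expression: ((((b*7)*1)+((9*a)*(4*2)))*(((1+a)*(3+0))*x))
Scanning for simplifiable subexpressions (pre-order)...
  at root: ((((b*7)*1)+((9*a)*(4*2)))*(((1+a)*(3+0))*x)) (not simplifiable)
  at L: (((b*7)*1)+((9*a)*(4*2))) (not simplifiable)
  at LL: ((b*7)*1) (SIMPLIFIABLE)
  at LLL: (b*7) (not simplifiable)
  at LR: ((9*a)*(4*2)) (not simplifiable)
  at LRL: (9*a) (not simplifiable)
  at LRR: (4*2) (SIMPLIFIABLE)
  at R: (((1+a)*(3+0))*x) (not simplifiable)
  at RL: ((1+a)*(3+0)) (not simplifiable)
  at RLL: (1+a) (not simplifiable)
  at RLR: (3+0) (SIMPLIFIABLE)
Found simplifiable subexpr at path LL: ((b*7)*1)
One SIMPLIFY step would give: (((b*7)+((9*a)*(4*2)))*(((1+a)*(3+0))*x))
-> NOT in normal form.

Answer: no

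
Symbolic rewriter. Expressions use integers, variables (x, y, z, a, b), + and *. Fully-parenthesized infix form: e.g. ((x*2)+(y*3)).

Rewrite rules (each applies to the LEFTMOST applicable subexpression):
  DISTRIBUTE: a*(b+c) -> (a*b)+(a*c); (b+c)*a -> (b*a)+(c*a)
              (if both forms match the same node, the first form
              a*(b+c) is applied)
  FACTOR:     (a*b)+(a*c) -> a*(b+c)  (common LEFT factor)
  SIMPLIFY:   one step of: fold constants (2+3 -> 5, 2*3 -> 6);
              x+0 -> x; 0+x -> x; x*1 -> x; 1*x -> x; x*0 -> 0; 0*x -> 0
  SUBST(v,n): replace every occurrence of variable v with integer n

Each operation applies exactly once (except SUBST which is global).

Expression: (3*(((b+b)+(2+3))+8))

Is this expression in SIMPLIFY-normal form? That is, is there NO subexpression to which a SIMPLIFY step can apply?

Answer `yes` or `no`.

Answer: no

Derivation:
Expression: (3*(((b+b)+(2+3))+8))
Scanning for simplifiable subexpressions (pre-order)...
  at root: (3*(((b+b)+(2+3))+8)) (not simplifiable)
  at R: (((b+b)+(2+3))+8) (not simplifiable)
  at RL: ((b+b)+(2+3)) (not simplifiable)
  at RLL: (b+b) (not simplifiable)
  at RLR: (2+3) (SIMPLIFIABLE)
Found simplifiable subexpr at path RLR: (2+3)
One SIMPLIFY step would give: (3*(((b+b)+5)+8))
-> NOT in normal form.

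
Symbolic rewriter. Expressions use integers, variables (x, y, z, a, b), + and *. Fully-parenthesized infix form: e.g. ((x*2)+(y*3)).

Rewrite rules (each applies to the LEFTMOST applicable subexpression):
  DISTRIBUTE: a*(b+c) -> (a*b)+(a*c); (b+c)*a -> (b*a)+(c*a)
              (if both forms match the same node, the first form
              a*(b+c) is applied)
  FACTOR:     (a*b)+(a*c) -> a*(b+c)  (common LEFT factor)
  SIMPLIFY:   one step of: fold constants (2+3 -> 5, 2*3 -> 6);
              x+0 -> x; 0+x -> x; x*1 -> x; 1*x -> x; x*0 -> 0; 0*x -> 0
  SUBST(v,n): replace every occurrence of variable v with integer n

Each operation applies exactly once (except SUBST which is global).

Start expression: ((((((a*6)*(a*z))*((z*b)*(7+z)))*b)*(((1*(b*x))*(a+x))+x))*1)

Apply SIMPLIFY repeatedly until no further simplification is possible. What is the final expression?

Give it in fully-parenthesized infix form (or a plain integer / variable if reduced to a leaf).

Answer: (((((a*6)*(a*z))*((z*b)*(7+z)))*b)*(((b*x)*(a+x))+x))

Derivation:
Start: ((((((a*6)*(a*z))*((z*b)*(7+z)))*b)*(((1*(b*x))*(a+x))+x))*1)
Step 1: at root: ((((((a*6)*(a*z))*((z*b)*(7+z)))*b)*(((1*(b*x))*(a+x))+x))*1) -> (((((a*6)*(a*z))*((z*b)*(7+z)))*b)*(((1*(b*x))*(a+x))+x)); overall: ((((((a*6)*(a*z))*((z*b)*(7+z)))*b)*(((1*(b*x))*(a+x))+x))*1) -> (((((a*6)*(a*z))*((z*b)*(7+z)))*b)*(((1*(b*x))*(a+x))+x))
Step 2: at RLL: (1*(b*x)) -> (b*x); overall: (((((a*6)*(a*z))*((z*b)*(7+z)))*b)*(((1*(b*x))*(a+x))+x)) -> (((((a*6)*(a*z))*((z*b)*(7+z)))*b)*(((b*x)*(a+x))+x))
Fixed point: (((((a*6)*(a*z))*((z*b)*(7+z)))*b)*(((b*x)*(a+x))+x))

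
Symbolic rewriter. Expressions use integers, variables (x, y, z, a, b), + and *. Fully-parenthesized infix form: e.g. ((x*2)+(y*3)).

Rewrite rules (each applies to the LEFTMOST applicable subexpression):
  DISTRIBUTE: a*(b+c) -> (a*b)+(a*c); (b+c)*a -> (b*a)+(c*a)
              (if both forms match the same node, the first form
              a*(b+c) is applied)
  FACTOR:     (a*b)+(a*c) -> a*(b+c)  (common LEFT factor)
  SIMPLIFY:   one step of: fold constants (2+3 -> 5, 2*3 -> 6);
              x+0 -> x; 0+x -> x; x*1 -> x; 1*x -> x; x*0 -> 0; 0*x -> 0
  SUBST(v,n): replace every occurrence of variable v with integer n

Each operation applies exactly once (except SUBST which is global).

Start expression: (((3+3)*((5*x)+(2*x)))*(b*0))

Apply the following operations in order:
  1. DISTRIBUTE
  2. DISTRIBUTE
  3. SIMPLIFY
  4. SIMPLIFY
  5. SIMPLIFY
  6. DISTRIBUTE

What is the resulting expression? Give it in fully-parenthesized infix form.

Answer: (0+(((3*(2*x))+(3*(2*x)))*(b*0)))

Derivation:
Start: (((3+3)*((5*x)+(2*x)))*(b*0))
Apply DISTRIBUTE at L (target: ((3+3)*((5*x)+(2*x)))): (((3+3)*((5*x)+(2*x)))*(b*0)) -> ((((3+3)*(5*x))+((3+3)*(2*x)))*(b*0))
Apply DISTRIBUTE at root (target: ((((3+3)*(5*x))+((3+3)*(2*x)))*(b*0))): ((((3+3)*(5*x))+((3+3)*(2*x)))*(b*0)) -> ((((3+3)*(5*x))*(b*0))+(((3+3)*(2*x))*(b*0)))
Apply SIMPLIFY at LLL (target: (3+3)): ((((3+3)*(5*x))*(b*0))+(((3+3)*(2*x))*(b*0))) -> (((6*(5*x))*(b*0))+(((3+3)*(2*x))*(b*0)))
Apply SIMPLIFY at LR (target: (b*0)): (((6*(5*x))*(b*0))+(((3+3)*(2*x))*(b*0))) -> (((6*(5*x))*0)+(((3+3)*(2*x))*(b*0)))
Apply SIMPLIFY at L (target: ((6*(5*x))*0)): (((6*(5*x))*0)+(((3+3)*(2*x))*(b*0))) -> (0+(((3+3)*(2*x))*(b*0)))
Apply DISTRIBUTE at RL (target: ((3+3)*(2*x))): (0+(((3+3)*(2*x))*(b*0))) -> (0+(((3*(2*x))+(3*(2*x)))*(b*0)))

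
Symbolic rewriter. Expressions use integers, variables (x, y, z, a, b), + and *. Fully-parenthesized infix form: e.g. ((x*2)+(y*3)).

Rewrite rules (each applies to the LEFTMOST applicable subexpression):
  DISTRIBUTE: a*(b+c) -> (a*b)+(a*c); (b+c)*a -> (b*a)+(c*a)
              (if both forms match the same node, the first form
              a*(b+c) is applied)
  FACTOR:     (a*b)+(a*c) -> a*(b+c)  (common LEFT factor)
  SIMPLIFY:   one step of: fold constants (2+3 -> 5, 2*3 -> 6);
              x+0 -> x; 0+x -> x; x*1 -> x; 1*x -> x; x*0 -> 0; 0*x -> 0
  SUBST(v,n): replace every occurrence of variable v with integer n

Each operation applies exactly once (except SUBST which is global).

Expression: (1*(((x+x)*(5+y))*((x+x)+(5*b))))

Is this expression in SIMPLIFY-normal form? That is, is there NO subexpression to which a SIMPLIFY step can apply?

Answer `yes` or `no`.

Answer: no

Derivation:
Expression: (1*(((x+x)*(5+y))*((x+x)+(5*b))))
Scanning for simplifiable subexpressions (pre-order)...
  at root: (1*(((x+x)*(5+y))*((x+x)+(5*b)))) (SIMPLIFIABLE)
  at R: (((x+x)*(5+y))*((x+x)+(5*b))) (not simplifiable)
  at RL: ((x+x)*(5+y)) (not simplifiable)
  at RLL: (x+x) (not simplifiable)
  at RLR: (5+y) (not simplifiable)
  at RR: ((x+x)+(5*b)) (not simplifiable)
  at RRL: (x+x) (not simplifiable)
  at RRR: (5*b) (not simplifiable)
Found simplifiable subexpr at path root: (1*(((x+x)*(5+y))*((x+x)+(5*b))))
One SIMPLIFY step would give: (((x+x)*(5+y))*((x+x)+(5*b)))
-> NOT in normal form.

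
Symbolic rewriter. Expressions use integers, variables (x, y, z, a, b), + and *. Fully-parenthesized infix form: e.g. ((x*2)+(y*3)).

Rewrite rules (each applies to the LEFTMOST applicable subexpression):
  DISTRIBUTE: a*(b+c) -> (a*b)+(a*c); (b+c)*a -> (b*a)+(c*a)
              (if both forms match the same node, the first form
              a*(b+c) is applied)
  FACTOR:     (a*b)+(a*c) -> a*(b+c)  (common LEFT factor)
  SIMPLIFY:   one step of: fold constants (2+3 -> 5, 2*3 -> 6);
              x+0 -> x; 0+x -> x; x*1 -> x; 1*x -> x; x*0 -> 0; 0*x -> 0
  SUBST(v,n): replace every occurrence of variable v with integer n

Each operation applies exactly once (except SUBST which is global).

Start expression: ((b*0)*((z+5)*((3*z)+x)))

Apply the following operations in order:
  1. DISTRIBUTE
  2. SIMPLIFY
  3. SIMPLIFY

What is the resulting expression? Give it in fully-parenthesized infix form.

Start: ((b*0)*((z+5)*((3*z)+x)))
Apply DISTRIBUTE at R (target: ((z+5)*((3*z)+x))): ((b*0)*((z+5)*((3*z)+x))) -> ((b*0)*(((z+5)*(3*z))+((z+5)*x)))
Apply SIMPLIFY at L (target: (b*0)): ((b*0)*(((z+5)*(3*z))+((z+5)*x))) -> (0*(((z+5)*(3*z))+((z+5)*x)))
Apply SIMPLIFY at root (target: (0*(((z+5)*(3*z))+((z+5)*x)))): (0*(((z+5)*(3*z))+((z+5)*x))) -> 0

Answer: 0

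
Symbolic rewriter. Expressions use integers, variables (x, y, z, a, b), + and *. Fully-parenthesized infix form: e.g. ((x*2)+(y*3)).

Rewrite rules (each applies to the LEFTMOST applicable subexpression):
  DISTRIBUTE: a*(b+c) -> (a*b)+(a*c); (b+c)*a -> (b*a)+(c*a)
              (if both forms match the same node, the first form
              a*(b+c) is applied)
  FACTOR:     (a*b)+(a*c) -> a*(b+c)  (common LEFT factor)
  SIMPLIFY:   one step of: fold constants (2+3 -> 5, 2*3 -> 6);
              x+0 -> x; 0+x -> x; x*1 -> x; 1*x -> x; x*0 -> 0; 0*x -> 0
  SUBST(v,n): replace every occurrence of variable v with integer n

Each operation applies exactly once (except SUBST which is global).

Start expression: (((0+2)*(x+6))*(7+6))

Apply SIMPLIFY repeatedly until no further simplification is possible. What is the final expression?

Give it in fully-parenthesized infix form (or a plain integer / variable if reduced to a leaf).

Answer: ((2*(x+6))*13)

Derivation:
Start: (((0+2)*(x+6))*(7+6))
Step 1: at LL: (0+2) -> 2; overall: (((0+2)*(x+6))*(7+6)) -> ((2*(x+6))*(7+6))
Step 2: at R: (7+6) -> 13; overall: ((2*(x+6))*(7+6)) -> ((2*(x+6))*13)
Fixed point: ((2*(x+6))*13)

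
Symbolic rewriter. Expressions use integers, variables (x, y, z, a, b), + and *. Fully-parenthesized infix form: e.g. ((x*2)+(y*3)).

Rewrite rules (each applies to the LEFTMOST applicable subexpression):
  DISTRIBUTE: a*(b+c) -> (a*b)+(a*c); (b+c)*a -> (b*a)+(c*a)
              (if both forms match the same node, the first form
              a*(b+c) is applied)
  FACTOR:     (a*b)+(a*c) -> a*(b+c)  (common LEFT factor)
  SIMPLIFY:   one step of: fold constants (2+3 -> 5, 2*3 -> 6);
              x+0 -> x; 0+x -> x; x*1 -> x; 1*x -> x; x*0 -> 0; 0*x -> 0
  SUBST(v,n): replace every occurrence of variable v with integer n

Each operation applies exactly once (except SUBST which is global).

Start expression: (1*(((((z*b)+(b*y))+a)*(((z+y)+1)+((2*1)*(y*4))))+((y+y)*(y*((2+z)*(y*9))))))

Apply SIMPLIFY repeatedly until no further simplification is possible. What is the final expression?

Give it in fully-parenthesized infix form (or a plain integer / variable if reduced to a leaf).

Start: (1*(((((z*b)+(b*y))+a)*(((z+y)+1)+((2*1)*(y*4))))+((y+y)*(y*((2+z)*(y*9))))))
Step 1: at root: (1*(((((z*b)+(b*y))+a)*(((z+y)+1)+((2*1)*(y*4))))+((y+y)*(y*((2+z)*(y*9)))))) -> (((((z*b)+(b*y))+a)*(((z+y)+1)+((2*1)*(y*4))))+((y+y)*(y*((2+z)*(y*9))))); overall: (1*(((((z*b)+(b*y))+a)*(((z+y)+1)+((2*1)*(y*4))))+((y+y)*(y*((2+z)*(y*9)))))) -> (((((z*b)+(b*y))+a)*(((z+y)+1)+((2*1)*(y*4))))+((y+y)*(y*((2+z)*(y*9)))))
Step 2: at LRRL: (2*1) -> 2; overall: (((((z*b)+(b*y))+a)*(((z+y)+1)+((2*1)*(y*4))))+((y+y)*(y*((2+z)*(y*9))))) -> (((((z*b)+(b*y))+a)*(((z+y)+1)+(2*(y*4))))+((y+y)*(y*((2+z)*(y*9)))))
Fixed point: (((((z*b)+(b*y))+a)*(((z+y)+1)+(2*(y*4))))+((y+y)*(y*((2+z)*(y*9)))))

Answer: (((((z*b)+(b*y))+a)*(((z+y)+1)+(2*(y*4))))+((y+y)*(y*((2+z)*(y*9)))))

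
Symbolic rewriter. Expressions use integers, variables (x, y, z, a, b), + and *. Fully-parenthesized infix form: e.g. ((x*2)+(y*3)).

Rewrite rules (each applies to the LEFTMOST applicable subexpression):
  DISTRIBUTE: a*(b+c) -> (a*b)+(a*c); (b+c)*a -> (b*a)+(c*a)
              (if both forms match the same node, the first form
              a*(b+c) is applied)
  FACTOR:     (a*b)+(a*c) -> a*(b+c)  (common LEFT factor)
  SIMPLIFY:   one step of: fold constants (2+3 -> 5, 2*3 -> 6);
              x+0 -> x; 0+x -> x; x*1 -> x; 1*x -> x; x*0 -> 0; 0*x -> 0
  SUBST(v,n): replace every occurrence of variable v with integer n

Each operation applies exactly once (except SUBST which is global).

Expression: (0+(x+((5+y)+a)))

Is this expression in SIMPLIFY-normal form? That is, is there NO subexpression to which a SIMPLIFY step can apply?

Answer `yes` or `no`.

Answer: no

Derivation:
Expression: (0+(x+((5+y)+a)))
Scanning for simplifiable subexpressions (pre-order)...
  at root: (0+(x+((5+y)+a))) (SIMPLIFIABLE)
  at R: (x+((5+y)+a)) (not simplifiable)
  at RR: ((5+y)+a) (not simplifiable)
  at RRL: (5+y) (not simplifiable)
Found simplifiable subexpr at path root: (0+(x+((5+y)+a)))
One SIMPLIFY step would give: (x+((5+y)+a))
-> NOT in normal form.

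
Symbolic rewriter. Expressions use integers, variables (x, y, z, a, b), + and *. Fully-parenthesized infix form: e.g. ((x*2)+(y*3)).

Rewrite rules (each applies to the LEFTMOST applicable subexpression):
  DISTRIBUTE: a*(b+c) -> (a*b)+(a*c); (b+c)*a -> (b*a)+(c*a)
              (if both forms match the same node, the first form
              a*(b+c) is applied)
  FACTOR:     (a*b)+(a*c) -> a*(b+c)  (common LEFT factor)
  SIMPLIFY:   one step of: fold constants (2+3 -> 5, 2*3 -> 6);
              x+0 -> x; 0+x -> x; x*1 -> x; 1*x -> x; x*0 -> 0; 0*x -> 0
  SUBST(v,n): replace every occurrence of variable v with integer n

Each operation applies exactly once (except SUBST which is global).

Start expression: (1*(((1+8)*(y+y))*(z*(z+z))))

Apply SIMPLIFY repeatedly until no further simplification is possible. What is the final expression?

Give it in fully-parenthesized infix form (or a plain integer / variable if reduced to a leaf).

Answer: ((9*(y+y))*(z*(z+z)))

Derivation:
Start: (1*(((1+8)*(y+y))*(z*(z+z))))
Step 1: at root: (1*(((1+8)*(y+y))*(z*(z+z)))) -> (((1+8)*(y+y))*(z*(z+z))); overall: (1*(((1+8)*(y+y))*(z*(z+z)))) -> (((1+8)*(y+y))*(z*(z+z)))
Step 2: at LL: (1+8) -> 9; overall: (((1+8)*(y+y))*(z*(z+z))) -> ((9*(y+y))*(z*(z+z)))
Fixed point: ((9*(y+y))*(z*(z+z)))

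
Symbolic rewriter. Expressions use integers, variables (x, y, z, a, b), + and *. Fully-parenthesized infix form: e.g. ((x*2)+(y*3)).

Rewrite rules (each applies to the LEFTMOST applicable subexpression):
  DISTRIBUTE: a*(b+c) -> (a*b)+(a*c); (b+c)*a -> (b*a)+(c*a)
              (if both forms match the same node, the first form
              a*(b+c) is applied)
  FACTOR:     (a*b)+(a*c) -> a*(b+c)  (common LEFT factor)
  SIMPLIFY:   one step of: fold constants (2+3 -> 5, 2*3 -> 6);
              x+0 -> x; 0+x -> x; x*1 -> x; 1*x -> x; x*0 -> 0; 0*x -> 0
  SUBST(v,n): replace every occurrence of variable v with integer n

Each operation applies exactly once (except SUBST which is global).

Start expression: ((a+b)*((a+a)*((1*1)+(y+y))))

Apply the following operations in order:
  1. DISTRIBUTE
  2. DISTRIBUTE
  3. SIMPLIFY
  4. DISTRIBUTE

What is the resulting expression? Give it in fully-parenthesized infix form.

Start: ((a+b)*((a+a)*((1*1)+(y+y))))
Apply DISTRIBUTE at root (target: ((a+b)*((a+a)*((1*1)+(y+y))))): ((a+b)*((a+a)*((1*1)+(y+y)))) -> ((a*((a+a)*((1*1)+(y+y))))+(b*((a+a)*((1*1)+(y+y)))))
Apply DISTRIBUTE at LR (target: ((a+a)*((1*1)+(y+y)))): ((a*((a+a)*((1*1)+(y+y))))+(b*((a+a)*((1*1)+(y+y))))) -> ((a*(((a+a)*(1*1))+((a+a)*(y+y))))+(b*((a+a)*((1*1)+(y+y)))))
Apply SIMPLIFY at LRLR (target: (1*1)): ((a*(((a+a)*(1*1))+((a+a)*(y+y))))+(b*((a+a)*((1*1)+(y+y))))) -> ((a*(((a+a)*1)+((a+a)*(y+y))))+(b*((a+a)*((1*1)+(y+y)))))
Apply DISTRIBUTE at L (target: (a*(((a+a)*1)+((a+a)*(y+y))))): ((a*(((a+a)*1)+((a+a)*(y+y))))+(b*((a+a)*((1*1)+(y+y))))) -> (((a*((a+a)*1))+(a*((a+a)*(y+y))))+(b*((a+a)*((1*1)+(y+y)))))

Answer: (((a*((a+a)*1))+(a*((a+a)*(y+y))))+(b*((a+a)*((1*1)+(y+y)))))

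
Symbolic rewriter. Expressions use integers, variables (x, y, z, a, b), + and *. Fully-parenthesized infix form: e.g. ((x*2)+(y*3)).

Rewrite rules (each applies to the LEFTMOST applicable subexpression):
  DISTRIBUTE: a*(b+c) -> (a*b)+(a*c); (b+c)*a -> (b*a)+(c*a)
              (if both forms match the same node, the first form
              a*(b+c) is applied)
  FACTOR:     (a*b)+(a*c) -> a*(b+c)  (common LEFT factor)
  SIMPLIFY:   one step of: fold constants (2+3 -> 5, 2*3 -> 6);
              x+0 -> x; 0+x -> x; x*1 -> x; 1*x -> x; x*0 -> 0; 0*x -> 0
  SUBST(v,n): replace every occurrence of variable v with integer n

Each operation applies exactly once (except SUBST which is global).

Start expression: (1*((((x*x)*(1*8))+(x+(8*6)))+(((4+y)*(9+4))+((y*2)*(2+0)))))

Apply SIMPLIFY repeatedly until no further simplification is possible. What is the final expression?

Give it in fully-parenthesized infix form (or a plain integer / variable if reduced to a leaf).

Answer: ((((x*x)*8)+(x+48))+(((4+y)*13)+((y*2)*2)))

Derivation:
Start: (1*((((x*x)*(1*8))+(x+(8*6)))+(((4+y)*(9+4))+((y*2)*(2+0)))))
Step 1: at root: (1*((((x*x)*(1*8))+(x+(8*6)))+(((4+y)*(9+4))+((y*2)*(2+0))))) -> ((((x*x)*(1*8))+(x+(8*6)))+(((4+y)*(9+4))+((y*2)*(2+0)))); overall: (1*((((x*x)*(1*8))+(x+(8*6)))+(((4+y)*(9+4))+((y*2)*(2+0))))) -> ((((x*x)*(1*8))+(x+(8*6)))+(((4+y)*(9+4))+((y*2)*(2+0))))
Step 2: at LLR: (1*8) -> 8; overall: ((((x*x)*(1*8))+(x+(8*6)))+(((4+y)*(9+4))+((y*2)*(2+0)))) -> ((((x*x)*8)+(x+(8*6)))+(((4+y)*(9+4))+((y*2)*(2+0))))
Step 3: at LRR: (8*6) -> 48; overall: ((((x*x)*8)+(x+(8*6)))+(((4+y)*(9+4))+((y*2)*(2+0)))) -> ((((x*x)*8)+(x+48))+(((4+y)*(9+4))+((y*2)*(2+0))))
Step 4: at RLR: (9+4) -> 13; overall: ((((x*x)*8)+(x+48))+(((4+y)*(9+4))+((y*2)*(2+0)))) -> ((((x*x)*8)+(x+48))+(((4+y)*13)+((y*2)*(2+0))))
Step 5: at RRR: (2+0) -> 2; overall: ((((x*x)*8)+(x+48))+(((4+y)*13)+((y*2)*(2+0)))) -> ((((x*x)*8)+(x+48))+(((4+y)*13)+((y*2)*2)))
Fixed point: ((((x*x)*8)+(x+48))+(((4+y)*13)+((y*2)*2)))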